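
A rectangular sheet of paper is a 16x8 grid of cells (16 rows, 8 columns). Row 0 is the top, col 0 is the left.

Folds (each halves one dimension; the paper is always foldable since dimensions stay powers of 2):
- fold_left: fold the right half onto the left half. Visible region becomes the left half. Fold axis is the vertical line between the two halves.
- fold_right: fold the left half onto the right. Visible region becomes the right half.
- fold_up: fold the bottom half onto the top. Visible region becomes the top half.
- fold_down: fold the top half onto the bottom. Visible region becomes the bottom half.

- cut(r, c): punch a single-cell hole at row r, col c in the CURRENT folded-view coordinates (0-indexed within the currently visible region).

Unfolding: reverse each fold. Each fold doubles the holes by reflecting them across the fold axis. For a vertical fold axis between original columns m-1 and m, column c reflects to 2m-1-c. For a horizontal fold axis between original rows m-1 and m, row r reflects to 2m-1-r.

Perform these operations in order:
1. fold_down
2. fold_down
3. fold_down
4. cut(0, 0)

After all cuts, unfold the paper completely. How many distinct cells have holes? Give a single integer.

Op 1 fold_down: fold axis h@8; visible region now rows[8,16) x cols[0,8) = 8x8
Op 2 fold_down: fold axis h@12; visible region now rows[12,16) x cols[0,8) = 4x8
Op 3 fold_down: fold axis h@14; visible region now rows[14,16) x cols[0,8) = 2x8
Op 4 cut(0, 0): punch at orig (14,0); cuts so far [(14, 0)]; region rows[14,16) x cols[0,8) = 2x8
Unfold 1 (reflect across h@14): 2 holes -> [(13, 0), (14, 0)]
Unfold 2 (reflect across h@12): 4 holes -> [(9, 0), (10, 0), (13, 0), (14, 0)]
Unfold 3 (reflect across h@8): 8 holes -> [(1, 0), (2, 0), (5, 0), (6, 0), (9, 0), (10, 0), (13, 0), (14, 0)]

Answer: 8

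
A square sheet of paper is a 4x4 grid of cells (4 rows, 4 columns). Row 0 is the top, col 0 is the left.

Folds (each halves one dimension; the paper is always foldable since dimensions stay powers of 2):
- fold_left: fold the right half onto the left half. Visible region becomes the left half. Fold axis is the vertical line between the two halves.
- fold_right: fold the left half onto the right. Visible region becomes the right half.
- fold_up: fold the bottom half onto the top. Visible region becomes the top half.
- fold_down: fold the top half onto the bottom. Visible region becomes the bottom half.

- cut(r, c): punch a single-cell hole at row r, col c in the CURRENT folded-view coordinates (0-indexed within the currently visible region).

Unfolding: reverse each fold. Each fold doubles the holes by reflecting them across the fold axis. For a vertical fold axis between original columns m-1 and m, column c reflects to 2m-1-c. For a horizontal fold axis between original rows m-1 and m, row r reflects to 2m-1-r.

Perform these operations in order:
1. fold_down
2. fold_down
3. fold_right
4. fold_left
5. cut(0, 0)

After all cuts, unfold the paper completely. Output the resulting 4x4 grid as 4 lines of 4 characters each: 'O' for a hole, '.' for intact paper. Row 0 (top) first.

Op 1 fold_down: fold axis h@2; visible region now rows[2,4) x cols[0,4) = 2x4
Op 2 fold_down: fold axis h@3; visible region now rows[3,4) x cols[0,4) = 1x4
Op 3 fold_right: fold axis v@2; visible region now rows[3,4) x cols[2,4) = 1x2
Op 4 fold_left: fold axis v@3; visible region now rows[3,4) x cols[2,3) = 1x1
Op 5 cut(0, 0): punch at orig (3,2); cuts so far [(3, 2)]; region rows[3,4) x cols[2,3) = 1x1
Unfold 1 (reflect across v@3): 2 holes -> [(3, 2), (3, 3)]
Unfold 2 (reflect across v@2): 4 holes -> [(3, 0), (3, 1), (3, 2), (3, 3)]
Unfold 3 (reflect across h@3): 8 holes -> [(2, 0), (2, 1), (2, 2), (2, 3), (3, 0), (3, 1), (3, 2), (3, 3)]
Unfold 4 (reflect across h@2): 16 holes -> [(0, 0), (0, 1), (0, 2), (0, 3), (1, 0), (1, 1), (1, 2), (1, 3), (2, 0), (2, 1), (2, 2), (2, 3), (3, 0), (3, 1), (3, 2), (3, 3)]

Answer: OOOO
OOOO
OOOO
OOOO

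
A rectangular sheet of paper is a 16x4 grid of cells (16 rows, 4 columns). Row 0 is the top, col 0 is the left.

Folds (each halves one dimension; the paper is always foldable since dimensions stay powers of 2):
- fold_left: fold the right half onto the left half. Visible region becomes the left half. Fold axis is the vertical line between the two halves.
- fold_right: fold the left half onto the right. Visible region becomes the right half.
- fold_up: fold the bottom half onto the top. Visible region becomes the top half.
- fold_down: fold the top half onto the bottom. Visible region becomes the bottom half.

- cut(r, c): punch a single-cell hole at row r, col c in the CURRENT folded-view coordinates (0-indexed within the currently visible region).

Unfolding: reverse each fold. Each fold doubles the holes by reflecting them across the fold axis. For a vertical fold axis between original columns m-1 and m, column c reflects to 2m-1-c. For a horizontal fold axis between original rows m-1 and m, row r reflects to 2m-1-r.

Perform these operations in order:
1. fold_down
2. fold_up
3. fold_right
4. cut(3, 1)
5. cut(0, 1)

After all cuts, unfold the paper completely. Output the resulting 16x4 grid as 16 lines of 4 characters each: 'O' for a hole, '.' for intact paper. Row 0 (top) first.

Op 1 fold_down: fold axis h@8; visible region now rows[8,16) x cols[0,4) = 8x4
Op 2 fold_up: fold axis h@12; visible region now rows[8,12) x cols[0,4) = 4x4
Op 3 fold_right: fold axis v@2; visible region now rows[8,12) x cols[2,4) = 4x2
Op 4 cut(3, 1): punch at orig (11,3); cuts so far [(11, 3)]; region rows[8,12) x cols[2,4) = 4x2
Op 5 cut(0, 1): punch at orig (8,3); cuts so far [(8, 3), (11, 3)]; region rows[8,12) x cols[2,4) = 4x2
Unfold 1 (reflect across v@2): 4 holes -> [(8, 0), (8, 3), (11, 0), (11, 3)]
Unfold 2 (reflect across h@12): 8 holes -> [(8, 0), (8, 3), (11, 0), (11, 3), (12, 0), (12, 3), (15, 0), (15, 3)]
Unfold 3 (reflect across h@8): 16 holes -> [(0, 0), (0, 3), (3, 0), (3, 3), (4, 0), (4, 3), (7, 0), (7, 3), (8, 0), (8, 3), (11, 0), (11, 3), (12, 0), (12, 3), (15, 0), (15, 3)]

Answer: O..O
....
....
O..O
O..O
....
....
O..O
O..O
....
....
O..O
O..O
....
....
O..O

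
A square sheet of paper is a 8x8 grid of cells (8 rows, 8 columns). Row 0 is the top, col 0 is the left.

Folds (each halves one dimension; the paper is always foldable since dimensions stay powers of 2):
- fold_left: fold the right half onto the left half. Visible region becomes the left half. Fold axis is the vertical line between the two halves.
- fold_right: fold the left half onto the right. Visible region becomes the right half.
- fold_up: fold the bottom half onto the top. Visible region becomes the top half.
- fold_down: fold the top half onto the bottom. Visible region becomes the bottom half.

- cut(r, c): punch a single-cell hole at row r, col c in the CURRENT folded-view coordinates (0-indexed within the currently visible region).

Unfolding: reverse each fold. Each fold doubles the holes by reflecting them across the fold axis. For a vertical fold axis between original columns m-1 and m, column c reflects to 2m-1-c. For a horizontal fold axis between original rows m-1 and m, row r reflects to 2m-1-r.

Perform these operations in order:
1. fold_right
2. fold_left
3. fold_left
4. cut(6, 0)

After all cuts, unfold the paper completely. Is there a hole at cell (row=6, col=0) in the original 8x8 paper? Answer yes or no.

Op 1 fold_right: fold axis v@4; visible region now rows[0,8) x cols[4,8) = 8x4
Op 2 fold_left: fold axis v@6; visible region now rows[0,8) x cols[4,6) = 8x2
Op 3 fold_left: fold axis v@5; visible region now rows[0,8) x cols[4,5) = 8x1
Op 4 cut(6, 0): punch at orig (6,4); cuts so far [(6, 4)]; region rows[0,8) x cols[4,5) = 8x1
Unfold 1 (reflect across v@5): 2 holes -> [(6, 4), (6, 5)]
Unfold 2 (reflect across v@6): 4 holes -> [(6, 4), (6, 5), (6, 6), (6, 7)]
Unfold 3 (reflect across v@4): 8 holes -> [(6, 0), (6, 1), (6, 2), (6, 3), (6, 4), (6, 5), (6, 6), (6, 7)]
Holes: [(6, 0), (6, 1), (6, 2), (6, 3), (6, 4), (6, 5), (6, 6), (6, 7)]

Answer: yes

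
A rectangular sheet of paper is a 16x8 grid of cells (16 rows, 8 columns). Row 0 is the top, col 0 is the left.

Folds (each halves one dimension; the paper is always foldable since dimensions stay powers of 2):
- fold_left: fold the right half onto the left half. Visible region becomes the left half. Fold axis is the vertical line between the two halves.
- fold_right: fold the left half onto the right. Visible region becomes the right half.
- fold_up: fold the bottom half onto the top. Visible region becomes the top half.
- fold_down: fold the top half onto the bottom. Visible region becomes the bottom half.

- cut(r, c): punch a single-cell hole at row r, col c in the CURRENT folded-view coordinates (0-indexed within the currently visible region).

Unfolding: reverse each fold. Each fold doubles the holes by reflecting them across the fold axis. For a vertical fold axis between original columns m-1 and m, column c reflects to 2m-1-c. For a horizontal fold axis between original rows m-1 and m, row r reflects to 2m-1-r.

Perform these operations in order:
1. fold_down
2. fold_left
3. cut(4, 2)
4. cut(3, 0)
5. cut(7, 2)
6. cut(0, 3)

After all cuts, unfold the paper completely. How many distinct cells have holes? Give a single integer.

Op 1 fold_down: fold axis h@8; visible region now rows[8,16) x cols[0,8) = 8x8
Op 2 fold_left: fold axis v@4; visible region now rows[8,16) x cols[0,4) = 8x4
Op 3 cut(4, 2): punch at orig (12,2); cuts so far [(12, 2)]; region rows[8,16) x cols[0,4) = 8x4
Op 4 cut(3, 0): punch at orig (11,0); cuts so far [(11, 0), (12, 2)]; region rows[8,16) x cols[0,4) = 8x4
Op 5 cut(7, 2): punch at orig (15,2); cuts so far [(11, 0), (12, 2), (15, 2)]; region rows[8,16) x cols[0,4) = 8x4
Op 6 cut(0, 3): punch at orig (8,3); cuts so far [(8, 3), (11, 0), (12, 2), (15, 2)]; region rows[8,16) x cols[0,4) = 8x4
Unfold 1 (reflect across v@4): 8 holes -> [(8, 3), (8, 4), (11, 0), (11, 7), (12, 2), (12, 5), (15, 2), (15, 5)]
Unfold 2 (reflect across h@8): 16 holes -> [(0, 2), (0, 5), (3, 2), (3, 5), (4, 0), (4, 7), (7, 3), (7, 4), (8, 3), (8, 4), (11, 0), (11, 7), (12, 2), (12, 5), (15, 2), (15, 5)]

Answer: 16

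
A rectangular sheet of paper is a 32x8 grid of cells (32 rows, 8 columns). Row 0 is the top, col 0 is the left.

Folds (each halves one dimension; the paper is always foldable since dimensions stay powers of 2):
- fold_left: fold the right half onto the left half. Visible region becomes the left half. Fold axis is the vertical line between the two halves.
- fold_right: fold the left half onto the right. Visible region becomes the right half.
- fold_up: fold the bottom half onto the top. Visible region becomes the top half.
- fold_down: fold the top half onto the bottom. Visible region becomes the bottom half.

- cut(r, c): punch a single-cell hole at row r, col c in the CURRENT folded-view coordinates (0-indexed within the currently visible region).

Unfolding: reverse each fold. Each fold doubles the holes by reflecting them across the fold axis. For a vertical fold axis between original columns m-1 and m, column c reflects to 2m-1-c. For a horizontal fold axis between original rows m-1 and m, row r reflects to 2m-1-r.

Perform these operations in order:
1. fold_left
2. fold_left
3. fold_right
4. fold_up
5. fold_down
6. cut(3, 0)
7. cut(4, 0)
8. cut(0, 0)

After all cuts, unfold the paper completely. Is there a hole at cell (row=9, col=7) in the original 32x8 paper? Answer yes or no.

Op 1 fold_left: fold axis v@4; visible region now rows[0,32) x cols[0,4) = 32x4
Op 2 fold_left: fold axis v@2; visible region now rows[0,32) x cols[0,2) = 32x2
Op 3 fold_right: fold axis v@1; visible region now rows[0,32) x cols[1,2) = 32x1
Op 4 fold_up: fold axis h@16; visible region now rows[0,16) x cols[1,2) = 16x1
Op 5 fold_down: fold axis h@8; visible region now rows[8,16) x cols[1,2) = 8x1
Op 6 cut(3, 0): punch at orig (11,1); cuts so far [(11, 1)]; region rows[8,16) x cols[1,2) = 8x1
Op 7 cut(4, 0): punch at orig (12,1); cuts so far [(11, 1), (12, 1)]; region rows[8,16) x cols[1,2) = 8x1
Op 8 cut(0, 0): punch at orig (8,1); cuts so far [(8, 1), (11, 1), (12, 1)]; region rows[8,16) x cols[1,2) = 8x1
Unfold 1 (reflect across h@8): 6 holes -> [(3, 1), (4, 1), (7, 1), (8, 1), (11, 1), (12, 1)]
Unfold 2 (reflect across h@16): 12 holes -> [(3, 1), (4, 1), (7, 1), (8, 1), (11, 1), (12, 1), (19, 1), (20, 1), (23, 1), (24, 1), (27, 1), (28, 1)]
Unfold 3 (reflect across v@1): 24 holes -> [(3, 0), (3, 1), (4, 0), (4, 1), (7, 0), (7, 1), (8, 0), (8, 1), (11, 0), (11, 1), (12, 0), (12, 1), (19, 0), (19, 1), (20, 0), (20, 1), (23, 0), (23, 1), (24, 0), (24, 1), (27, 0), (27, 1), (28, 0), (28, 1)]
Unfold 4 (reflect across v@2): 48 holes -> [(3, 0), (3, 1), (3, 2), (3, 3), (4, 0), (4, 1), (4, 2), (4, 3), (7, 0), (7, 1), (7, 2), (7, 3), (8, 0), (8, 1), (8, 2), (8, 3), (11, 0), (11, 1), (11, 2), (11, 3), (12, 0), (12, 1), (12, 2), (12, 3), (19, 0), (19, 1), (19, 2), (19, 3), (20, 0), (20, 1), (20, 2), (20, 3), (23, 0), (23, 1), (23, 2), (23, 3), (24, 0), (24, 1), (24, 2), (24, 3), (27, 0), (27, 1), (27, 2), (27, 3), (28, 0), (28, 1), (28, 2), (28, 3)]
Unfold 5 (reflect across v@4): 96 holes -> [(3, 0), (3, 1), (3, 2), (3, 3), (3, 4), (3, 5), (3, 6), (3, 7), (4, 0), (4, 1), (4, 2), (4, 3), (4, 4), (4, 5), (4, 6), (4, 7), (7, 0), (7, 1), (7, 2), (7, 3), (7, 4), (7, 5), (7, 6), (7, 7), (8, 0), (8, 1), (8, 2), (8, 3), (8, 4), (8, 5), (8, 6), (8, 7), (11, 0), (11, 1), (11, 2), (11, 3), (11, 4), (11, 5), (11, 6), (11, 7), (12, 0), (12, 1), (12, 2), (12, 3), (12, 4), (12, 5), (12, 6), (12, 7), (19, 0), (19, 1), (19, 2), (19, 3), (19, 4), (19, 5), (19, 6), (19, 7), (20, 0), (20, 1), (20, 2), (20, 3), (20, 4), (20, 5), (20, 6), (20, 7), (23, 0), (23, 1), (23, 2), (23, 3), (23, 4), (23, 5), (23, 6), (23, 7), (24, 0), (24, 1), (24, 2), (24, 3), (24, 4), (24, 5), (24, 6), (24, 7), (27, 0), (27, 1), (27, 2), (27, 3), (27, 4), (27, 5), (27, 6), (27, 7), (28, 0), (28, 1), (28, 2), (28, 3), (28, 4), (28, 5), (28, 6), (28, 7)]
Holes: [(3, 0), (3, 1), (3, 2), (3, 3), (3, 4), (3, 5), (3, 6), (3, 7), (4, 0), (4, 1), (4, 2), (4, 3), (4, 4), (4, 5), (4, 6), (4, 7), (7, 0), (7, 1), (7, 2), (7, 3), (7, 4), (7, 5), (7, 6), (7, 7), (8, 0), (8, 1), (8, 2), (8, 3), (8, 4), (8, 5), (8, 6), (8, 7), (11, 0), (11, 1), (11, 2), (11, 3), (11, 4), (11, 5), (11, 6), (11, 7), (12, 0), (12, 1), (12, 2), (12, 3), (12, 4), (12, 5), (12, 6), (12, 7), (19, 0), (19, 1), (19, 2), (19, 3), (19, 4), (19, 5), (19, 6), (19, 7), (20, 0), (20, 1), (20, 2), (20, 3), (20, 4), (20, 5), (20, 6), (20, 7), (23, 0), (23, 1), (23, 2), (23, 3), (23, 4), (23, 5), (23, 6), (23, 7), (24, 0), (24, 1), (24, 2), (24, 3), (24, 4), (24, 5), (24, 6), (24, 7), (27, 0), (27, 1), (27, 2), (27, 3), (27, 4), (27, 5), (27, 6), (27, 7), (28, 0), (28, 1), (28, 2), (28, 3), (28, 4), (28, 5), (28, 6), (28, 7)]

Answer: no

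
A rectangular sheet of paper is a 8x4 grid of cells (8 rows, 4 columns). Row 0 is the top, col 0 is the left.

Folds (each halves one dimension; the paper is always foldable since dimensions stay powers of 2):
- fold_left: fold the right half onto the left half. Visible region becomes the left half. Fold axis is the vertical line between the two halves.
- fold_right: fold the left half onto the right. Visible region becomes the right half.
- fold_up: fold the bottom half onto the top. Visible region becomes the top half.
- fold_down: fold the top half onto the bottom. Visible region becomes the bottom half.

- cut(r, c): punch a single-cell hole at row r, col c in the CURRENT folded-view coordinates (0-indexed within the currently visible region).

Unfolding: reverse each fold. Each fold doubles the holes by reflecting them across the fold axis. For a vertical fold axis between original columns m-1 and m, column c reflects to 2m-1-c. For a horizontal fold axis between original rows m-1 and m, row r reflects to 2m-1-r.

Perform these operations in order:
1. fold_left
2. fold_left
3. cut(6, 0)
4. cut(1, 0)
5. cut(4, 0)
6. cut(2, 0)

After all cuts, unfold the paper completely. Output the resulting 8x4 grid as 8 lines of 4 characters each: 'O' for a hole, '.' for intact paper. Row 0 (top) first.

Op 1 fold_left: fold axis v@2; visible region now rows[0,8) x cols[0,2) = 8x2
Op 2 fold_left: fold axis v@1; visible region now rows[0,8) x cols[0,1) = 8x1
Op 3 cut(6, 0): punch at orig (6,0); cuts so far [(6, 0)]; region rows[0,8) x cols[0,1) = 8x1
Op 4 cut(1, 0): punch at orig (1,0); cuts so far [(1, 0), (6, 0)]; region rows[0,8) x cols[0,1) = 8x1
Op 5 cut(4, 0): punch at orig (4,0); cuts so far [(1, 0), (4, 0), (6, 0)]; region rows[0,8) x cols[0,1) = 8x1
Op 6 cut(2, 0): punch at orig (2,0); cuts so far [(1, 0), (2, 0), (4, 0), (6, 0)]; region rows[0,8) x cols[0,1) = 8x1
Unfold 1 (reflect across v@1): 8 holes -> [(1, 0), (1, 1), (2, 0), (2, 1), (4, 0), (4, 1), (6, 0), (6, 1)]
Unfold 2 (reflect across v@2): 16 holes -> [(1, 0), (1, 1), (1, 2), (1, 3), (2, 0), (2, 1), (2, 2), (2, 3), (4, 0), (4, 1), (4, 2), (4, 3), (6, 0), (6, 1), (6, 2), (6, 3)]

Answer: ....
OOOO
OOOO
....
OOOO
....
OOOO
....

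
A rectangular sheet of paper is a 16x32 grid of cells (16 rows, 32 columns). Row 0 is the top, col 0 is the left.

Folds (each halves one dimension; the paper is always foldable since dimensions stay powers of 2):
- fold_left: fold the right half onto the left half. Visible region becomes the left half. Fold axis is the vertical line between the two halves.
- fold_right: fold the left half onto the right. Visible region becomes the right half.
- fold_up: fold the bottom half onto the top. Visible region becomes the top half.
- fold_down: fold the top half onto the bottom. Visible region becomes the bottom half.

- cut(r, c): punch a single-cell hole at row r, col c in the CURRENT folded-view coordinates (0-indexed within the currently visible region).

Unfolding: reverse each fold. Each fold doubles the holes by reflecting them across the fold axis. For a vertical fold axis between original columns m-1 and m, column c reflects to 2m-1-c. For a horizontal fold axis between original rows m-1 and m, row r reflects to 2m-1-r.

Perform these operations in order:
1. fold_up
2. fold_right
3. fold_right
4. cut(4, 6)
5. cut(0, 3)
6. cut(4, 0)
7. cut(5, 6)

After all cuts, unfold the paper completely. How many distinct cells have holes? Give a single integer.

Op 1 fold_up: fold axis h@8; visible region now rows[0,8) x cols[0,32) = 8x32
Op 2 fold_right: fold axis v@16; visible region now rows[0,8) x cols[16,32) = 8x16
Op 3 fold_right: fold axis v@24; visible region now rows[0,8) x cols[24,32) = 8x8
Op 4 cut(4, 6): punch at orig (4,30); cuts so far [(4, 30)]; region rows[0,8) x cols[24,32) = 8x8
Op 5 cut(0, 3): punch at orig (0,27); cuts so far [(0, 27), (4, 30)]; region rows[0,8) x cols[24,32) = 8x8
Op 6 cut(4, 0): punch at orig (4,24); cuts so far [(0, 27), (4, 24), (4, 30)]; region rows[0,8) x cols[24,32) = 8x8
Op 7 cut(5, 6): punch at orig (5,30); cuts so far [(0, 27), (4, 24), (4, 30), (5, 30)]; region rows[0,8) x cols[24,32) = 8x8
Unfold 1 (reflect across v@24): 8 holes -> [(0, 20), (0, 27), (4, 17), (4, 23), (4, 24), (4, 30), (5, 17), (5, 30)]
Unfold 2 (reflect across v@16): 16 holes -> [(0, 4), (0, 11), (0, 20), (0, 27), (4, 1), (4, 7), (4, 8), (4, 14), (4, 17), (4, 23), (4, 24), (4, 30), (5, 1), (5, 14), (5, 17), (5, 30)]
Unfold 3 (reflect across h@8): 32 holes -> [(0, 4), (0, 11), (0, 20), (0, 27), (4, 1), (4, 7), (4, 8), (4, 14), (4, 17), (4, 23), (4, 24), (4, 30), (5, 1), (5, 14), (5, 17), (5, 30), (10, 1), (10, 14), (10, 17), (10, 30), (11, 1), (11, 7), (11, 8), (11, 14), (11, 17), (11, 23), (11, 24), (11, 30), (15, 4), (15, 11), (15, 20), (15, 27)]

Answer: 32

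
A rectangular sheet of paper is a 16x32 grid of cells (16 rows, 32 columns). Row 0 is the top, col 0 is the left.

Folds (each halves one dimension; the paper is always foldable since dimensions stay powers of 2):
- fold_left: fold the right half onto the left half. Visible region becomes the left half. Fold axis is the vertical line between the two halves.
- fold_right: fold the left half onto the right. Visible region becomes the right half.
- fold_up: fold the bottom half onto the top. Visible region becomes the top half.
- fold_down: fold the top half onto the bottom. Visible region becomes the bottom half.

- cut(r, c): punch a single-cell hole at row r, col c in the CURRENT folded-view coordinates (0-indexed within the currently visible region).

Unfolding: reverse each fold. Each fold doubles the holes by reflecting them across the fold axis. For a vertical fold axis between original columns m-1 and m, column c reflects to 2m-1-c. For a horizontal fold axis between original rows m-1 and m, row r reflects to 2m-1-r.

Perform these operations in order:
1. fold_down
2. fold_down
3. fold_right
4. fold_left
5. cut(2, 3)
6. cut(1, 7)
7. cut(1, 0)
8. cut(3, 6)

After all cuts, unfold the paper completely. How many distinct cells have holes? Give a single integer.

Op 1 fold_down: fold axis h@8; visible region now rows[8,16) x cols[0,32) = 8x32
Op 2 fold_down: fold axis h@12; visible region now rows[12,16) x cols[0,32) = 4x32
Op 3 fold_right: fold axis v@16; visible region now rows[12,16) x cols[16,32) = 4x16
Op 4 fold_left: fold axis v@24; visible region now rows[12,16) x cols[16,24) = 4x8
Op 5 cut(2, 3): punch at orig (14,19); cuts so far [(14, 19)]; region rows[12,16) x cols[16,24) = 4x8
Op 6 cut(1, 7): punch at orig (13,23); cuts so far [(13, 23), (14, 19)]; region rows[12,16) x cols[16,24) = 4x8
Op 7 cut(1, 0): punch at orig (13,16); cuts so far [(13, 16), (13, 23), (14, 19)]; region rows[12,16) x cols[16,24) = 4x8
Op 8 cut(3, 6): punch at orig (15,22); cuts so far [(13, 16), (13, 23), (14, 19), (15, 22)]; region rows[12,16) x cols[16,24) = 4x8
Unfold 1 (reflect across v@24): 8 holes -> [(13, 16), (13, 23), (13, 24), (13, 31), (14, 19), (14, 28), (15, 22), (15, 25)]
Unfold 2 (reflect across v@16): 16 holes -> [(13, 0), (13, 7), (13, 8), (13, 15), (13, 16), (13, 23), (13, 24), (13, 31), (14, 3), (14, 12), (14, 19), (14, 28), (15, 6), (15, 9), (15, 22), (15, 25)]
Unfold 3 (reflect across h@12): 32 holes -> [(8, 6), (8, 9), (8, 22), (8, 25), (9, 3), (9, 12), (9, 19), (9, 28), (10, 0), (10, 7), (10, 8), (10, 15), (10, 16), (10, 23), (10, 24), (10, 31), (13, 0), (13, 7), (13, 8), (13, 15), (13, 16), (13, 23), (13, 24), (13, 31), (14, 3), (14, 12), (14, 19), (14, 28), (15, 6), (15, 9), (15, 22), (15, 25)]
Unfold 4 (reflect across h@8): 64 holes -> [(0, 6), (0, 9), (0, 22), (0, 25), (1, 3), (1, 12), (1, 19), (1, 28), (2, 0), (2, 7), (2, 8), (2, 15), (2, 16), (2, 23), (2, 24), (2, 31), (5, 0), (5, 7), (5, 8), (5, 15), (5, 16), (5, 23), (5, 24), (5, 31), (6, 3), (6, 12), (6, 19), (6, 28), (7, 6), (7, 9), (7, 22), (7, 25), (8, 6), (8, 9), (8, 22), (8, 25), (9, 3), (9, 12), (9, 19), (9, 28), (10, 0), (10, 7), (10, 8), (10, 15), (10, 16), (10, 23), (10, 24), (10, 31), (13, 0), (13, 7), (13, 8), (13, 15), (13, 16), (13, 23), (13, 24), (13, 31), (14, 3), (14, 12), (14, 19), (14, 28), (15, 6), (15, 9), (15, 22), (15, 25)]

Answer: 64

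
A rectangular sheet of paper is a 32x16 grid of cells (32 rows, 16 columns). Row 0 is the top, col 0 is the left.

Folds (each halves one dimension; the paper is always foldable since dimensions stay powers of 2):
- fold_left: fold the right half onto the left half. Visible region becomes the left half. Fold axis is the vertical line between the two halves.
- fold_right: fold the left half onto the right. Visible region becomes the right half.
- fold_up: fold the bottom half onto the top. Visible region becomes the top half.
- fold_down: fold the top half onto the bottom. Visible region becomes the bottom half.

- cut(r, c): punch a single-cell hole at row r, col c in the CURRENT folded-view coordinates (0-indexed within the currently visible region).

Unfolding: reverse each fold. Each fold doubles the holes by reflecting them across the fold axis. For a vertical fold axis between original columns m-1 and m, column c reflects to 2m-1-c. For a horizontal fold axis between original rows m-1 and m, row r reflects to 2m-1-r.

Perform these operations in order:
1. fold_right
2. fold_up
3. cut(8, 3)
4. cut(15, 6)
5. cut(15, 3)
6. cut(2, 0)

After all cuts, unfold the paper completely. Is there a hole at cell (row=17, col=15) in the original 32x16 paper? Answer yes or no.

Op 1 fold_right: fold axis v@8; visible region now rows[0,32) x cols[8,16) = 32x8
Op 2 fold_up: fold axis h@16; visible region now rows[0,16) x cols[8,16) = 16x8
Op 3 cut(8, 3): punch at orig (8,11); cuts so far [(8, 11)]; region rows[0,16) x cols[8,16) = 16x8
Op 4 cut(15, 6): punch at orig (15,14); cuts so far [(8, 11), (15, 14)]; region rows[0,16) x cols[8,16) = 16x8
Op 5 cut(15, 3): punch at orig (15,11); cuts so far [(8, 11), (15, 11), (15, 14)]; region rows[0,16) x cols[8,16) = 16x8
Op 6 cut(2, 0): punch at orig (2,8); cuts so far [(2, 8), (8, 11), (15, 11), (15, 14)]; region rows[0,16) x cols[8,16) = 16x8
Unfold 1 (reflect across h@16): 8 holes -> [(2, 8), (8, 11), (15, 11), (15, 14), (16, 11), (16, 14), (23, 11), (29, 8)]
Unfold 2 (reflect across v@8): 16 holes -> [(2, 7), (2, 8), (8, 4), (8, 11), (15, 1), (15, 4), (15, 11), (15, 14), (16, 1), (16, 4), (16, 11), (16, 14), (23, 4), (23, 11), (29, 7), (29, 8)]
Holes: [(2, 7), (2, 8), (8, 4), (8, 11), (15, 1), (15, 4), (15, 11), (15, 14), (16, 1), (16, 4), (16, 11), (16, 14), (23, 4), (23, 11), (29, 7), (29, 8)]

Answer: no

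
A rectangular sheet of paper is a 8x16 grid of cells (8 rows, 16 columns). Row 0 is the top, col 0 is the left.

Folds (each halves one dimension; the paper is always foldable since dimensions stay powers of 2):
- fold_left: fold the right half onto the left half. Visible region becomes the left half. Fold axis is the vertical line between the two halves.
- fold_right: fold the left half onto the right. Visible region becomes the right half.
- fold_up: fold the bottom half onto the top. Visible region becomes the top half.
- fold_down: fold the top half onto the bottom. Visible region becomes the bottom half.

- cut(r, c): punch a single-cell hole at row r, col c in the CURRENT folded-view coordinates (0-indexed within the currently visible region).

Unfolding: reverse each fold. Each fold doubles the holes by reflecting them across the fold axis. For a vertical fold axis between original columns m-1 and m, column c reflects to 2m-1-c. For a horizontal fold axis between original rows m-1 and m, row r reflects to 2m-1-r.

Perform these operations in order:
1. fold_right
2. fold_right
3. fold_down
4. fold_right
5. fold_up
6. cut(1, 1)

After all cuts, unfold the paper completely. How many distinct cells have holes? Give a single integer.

Answer: 32

Derivation:
Op 1 fold_right: fold axis v@8; visible region now rows[0,8) x cols[8,16) = 8x8
Op 2 fold_right: fold axis v@12; visible region now rows[0,8) x cols[12,16) = 8x4
Op 3 fold_down: fold axis h@4; visible region now rows[4,8) x cols[12,16) = 4x4
Op 4 fold_right: fold axis v@14; visible region now rows[4,8) x cols[14,16) = 4x2
Op 5 fold_up: fold axis h@6; visible region now rows[4,6) x cols[14,16) = 2x2
Op 6 cut(1, 1): punch at orig (5,15); cuts so far [(5, 15)]; region rows[4,6) x cols[14,16) = 2x2
Unfold 1 (reflect across h@6): 2 holes -> [(5, 15), (6, 15)]
Unfold 2 (reflect across v@14): 4 holes -> [(5, 12), (5, 15), (6, 12), (6, 15)]
Unfold 3 (reflect across h@4): 8 holes -> [(1, 12), (1, 15), (2, 12), (2, 15), (5, 12), (5, 15), (6, 12), (6, 15)]
Unfold 4 (reflect across v@12): 16 holes -> [(1, 8), (1, 11), (1, 12), (1, 15), (2, 8), (2, 11), (2, 12), (2, 15), (5, 8), (5, 11), (5, 12), (5, 15), (6, 8), (6, 11), (6, 12), (6, 15)]
Unfold 5 (reflect across v@8): 32 holes -> [(1, 0), (1, 3), (1, 4), (1, 7), (1, 8), (1, 11), (1, 12), (1, 15), (2, 0), (2, 3), (2, 4), (2, 7), (2, 8), (2, 11), (2, 12), (2, 15), (5, 0), (5, 3), (5, 4), (5, 7), (5, 8), (5, 11), (5, 12), (5, 15), (6, 0), (6, 3), (6, 4), (6, 7), (6, 8), (6, 11), (6, 12), (6, 15)]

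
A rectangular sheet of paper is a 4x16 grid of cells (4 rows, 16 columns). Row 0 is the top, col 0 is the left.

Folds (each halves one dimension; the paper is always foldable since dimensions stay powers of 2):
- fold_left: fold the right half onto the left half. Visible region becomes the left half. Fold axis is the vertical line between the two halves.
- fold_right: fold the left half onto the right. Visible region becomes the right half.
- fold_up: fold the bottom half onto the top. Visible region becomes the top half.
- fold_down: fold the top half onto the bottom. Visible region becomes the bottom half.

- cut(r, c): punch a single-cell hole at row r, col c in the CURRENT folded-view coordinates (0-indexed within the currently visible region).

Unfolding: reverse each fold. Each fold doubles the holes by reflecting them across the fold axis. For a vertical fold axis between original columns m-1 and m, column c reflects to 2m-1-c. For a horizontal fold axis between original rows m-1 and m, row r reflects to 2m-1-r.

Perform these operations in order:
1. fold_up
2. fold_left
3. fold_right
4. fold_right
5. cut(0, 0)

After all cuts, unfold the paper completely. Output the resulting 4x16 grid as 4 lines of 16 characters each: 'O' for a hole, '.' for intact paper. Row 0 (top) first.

Op 1 fold_up: fold axis h@2; visible region now rows[0,2) x cols[0,16) = 2x16
Op 2 fold_left: fold axis v@8; visible region now rows[0,2) x cols[0,8) = 2x8
Op 3 fold_right: fold axis v@4; visible region now rows[0,2) x cols[4,8) = 2x4
Op 4 fold_right: fold axis v@6; visible region now rows[0,2) x cols[6,8) = 2x2
Op 5 cut(0, 0): punch at orig (0,6); cuts so far [(0, 6)]; region rows[0,2) x cols[6,8) = 2x2
Unfold 1 (reflect across v@6): 2 holes -> [(0, 5), (0, 6)]
Unfold 2 (reflect across v@4): 4 holes -> [(0, 1), (0, 2), (0, 5), (0, 6)]
Unfold 3 (reflect across v@8): 8 holes -> [(0, 1), (0, 2), (0, 5), (0, 6), (0, 9), (0, 10), (0, 13), (0, 14)]
Unfold 4 (reflect across h@2): 16 holes -> [(0, 1), (0, 2), (0, 5), (0, 6), (0, 9), (0, 10), (0, 13), (0, 14), (3, 1), (3, 2), (3, 5), (3, 6), (3, 9), (3, 10), (3, 13), (3, 14)]

Answer: .OO..OO..OO..OO.
................
................
.OO..OO..OO..OO.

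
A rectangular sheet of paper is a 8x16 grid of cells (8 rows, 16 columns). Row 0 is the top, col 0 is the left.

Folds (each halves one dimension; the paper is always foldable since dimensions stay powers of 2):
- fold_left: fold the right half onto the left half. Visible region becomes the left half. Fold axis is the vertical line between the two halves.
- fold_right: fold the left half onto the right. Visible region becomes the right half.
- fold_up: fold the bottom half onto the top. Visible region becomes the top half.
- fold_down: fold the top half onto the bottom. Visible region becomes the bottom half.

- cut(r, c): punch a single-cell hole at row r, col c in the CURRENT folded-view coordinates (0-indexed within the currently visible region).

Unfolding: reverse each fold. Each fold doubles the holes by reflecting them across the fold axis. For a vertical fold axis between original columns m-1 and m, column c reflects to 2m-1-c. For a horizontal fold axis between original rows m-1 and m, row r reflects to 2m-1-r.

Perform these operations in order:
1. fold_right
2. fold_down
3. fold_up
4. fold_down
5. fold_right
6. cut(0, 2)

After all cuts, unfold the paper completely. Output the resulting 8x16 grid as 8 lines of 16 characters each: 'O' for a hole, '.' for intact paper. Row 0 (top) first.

Op 1 fold_right: fold axis v@8; visible region now rows[0,8) x cols[8,16) = 8x8
Op 2 fold_down: fold axis h@4; visible region now rows[4,8) x cols[8,16) = 4x8
Op 3 fold_up: fold axis h@6; visible region now rows[4,6) x cols[8,16) = 2x8
Op 4 fold_down: fold axis h@5; visible region now rows[5,6) x cols[8,16) = 1x8
Op 5 fold_right: fold axis v@12; visible region now rows[5,6) x cols[12,16) = 1x4
Op 6 cut(0, 2): punch at orig (5,14); cuts so far [(5, 14)]; region rows[5,6) x cols[12,16) = 1x4
Unfold 1 (reflect across v@12): 2 holes -> [(5, 9), (5, 14)]
Unfold 2 (reflect across h@5): 4 holes -> [(4, 9), (4, 14), (5, 9), (5, 14)]
Unfold 3 (reflect across h@6): 8 holes -> [(4, 9), (4, 14), (5, 9), (5, 14), (6, 9), (6, 14), (7, 9), (7, 14)]
Unfold 4 (reflect across h@4): 16 holes -> [(0, 9), (0, 14), (1, 9), (1, 14), (2, 9), (2, 14), (3, 9), (3, 14), (4, 9), (4, 14), (5, 9), (5, 14), (6, 9), (6, 14), (7, 9), (7, 14)]
Unfold 5 (reflect across v@8): 32 holes -> [(0, 1), (0, 6), (0, 9), (0, 14), (1, 1), (1, 6), (1, 9), (1, 14), (2, 1), (2, 6), (2, 9), (2, 14), (3, 1), (3, 6), (3, 9), (3, 14), (4, 1), (4, 6), (4, 9), (4, 14), (5, 1), (5, 6), (5, 9), (5, 14), (6, 1), (6, 6), (6, 9), (6, 14), (7, 1), (7, 6), (7, 9), (7, 14)]

Answer: .O....O..O....O.
.O....O..O....O.
.O....O..O....O.
.O....O..O....O.
.O....O..O....O.
.O....O..O....O.
.O....O..O....O.
.O....O..O....O.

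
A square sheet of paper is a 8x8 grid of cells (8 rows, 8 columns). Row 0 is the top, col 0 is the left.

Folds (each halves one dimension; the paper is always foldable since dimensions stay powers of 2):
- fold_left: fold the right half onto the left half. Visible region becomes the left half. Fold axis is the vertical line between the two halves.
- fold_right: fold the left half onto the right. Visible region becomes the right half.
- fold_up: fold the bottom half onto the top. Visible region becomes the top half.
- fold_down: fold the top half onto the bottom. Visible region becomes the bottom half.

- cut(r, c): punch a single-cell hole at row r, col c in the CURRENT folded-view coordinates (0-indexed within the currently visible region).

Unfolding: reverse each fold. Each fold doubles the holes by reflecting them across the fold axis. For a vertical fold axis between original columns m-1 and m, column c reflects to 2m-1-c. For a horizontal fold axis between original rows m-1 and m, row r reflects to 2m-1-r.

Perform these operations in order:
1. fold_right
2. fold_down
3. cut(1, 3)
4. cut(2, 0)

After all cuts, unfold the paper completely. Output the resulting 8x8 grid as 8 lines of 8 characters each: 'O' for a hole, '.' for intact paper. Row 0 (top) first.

Answer: ........
...OO...
O......O
........
........
O......O
...OO...
........

Derivation:
Op 1 fold_right: fold axis v@4; visible region now rows[0,8) x cols[4,8) = 8x4
Op 2 fold_down: fold axis h@4; visible region now rows[4,8) x cols[4,8) = 4x4
Op 3 cut(1, 3): punch at orig (5,7); cuts so far [(5, 7)]; region rows[4,8) x cols[4,8) = 4x4
Op 4 cut(2, 0): punch at orig (6,4); cuts so far [(5, 7), (6, 4)]; region rows[4,8) x cols[4,8) = 4x4
Unfold 1 (reflect across h@4): 4 holes -> [(1, 4), (2, 7), (5, 7), (6, 4)]
Unfold 2 (reflect across v@4): 8 holes -> [(1, 3), (1, 4), (2, 0), (2, 7), (5, 0), (5, 7), (6, 3), (6, 4)]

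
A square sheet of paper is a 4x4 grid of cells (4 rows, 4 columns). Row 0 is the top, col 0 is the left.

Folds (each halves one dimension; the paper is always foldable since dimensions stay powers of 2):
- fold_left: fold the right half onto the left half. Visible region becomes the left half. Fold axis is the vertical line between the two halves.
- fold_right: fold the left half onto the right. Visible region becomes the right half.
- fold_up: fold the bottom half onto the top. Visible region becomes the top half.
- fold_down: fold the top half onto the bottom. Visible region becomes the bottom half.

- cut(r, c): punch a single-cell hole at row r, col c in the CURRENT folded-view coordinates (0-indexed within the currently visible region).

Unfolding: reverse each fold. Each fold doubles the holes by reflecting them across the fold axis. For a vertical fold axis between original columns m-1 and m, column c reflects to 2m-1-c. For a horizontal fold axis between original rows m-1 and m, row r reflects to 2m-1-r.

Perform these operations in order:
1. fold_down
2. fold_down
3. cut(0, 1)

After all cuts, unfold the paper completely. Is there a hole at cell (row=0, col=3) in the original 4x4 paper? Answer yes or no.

Answer: no

Derivation:
Op 1 fold_down: fold axis h@2; visible region now rows[2,4) x cols[0,4) = 2x4
Op 2 fold_down: fold axis h@3; visible region now rows[3,4) x cols[0,4) = 1x4
Op 3 cut(0, 1): punch at orig (3,1); cuts so far [(3, 1)]; region rows[3,4) x cols[0,4) = 1x4
Unfold 1 (reflect across h@3): 2 holes -> [(2, 1), (3, 1)]
Unfold 2 (reflect across h@2): 4 holes -> [(0, 1), (1, 1), (2, 1), (3, 1)]
Holes: [(0, 1), (1, 1), (2, 1), (3, 1)]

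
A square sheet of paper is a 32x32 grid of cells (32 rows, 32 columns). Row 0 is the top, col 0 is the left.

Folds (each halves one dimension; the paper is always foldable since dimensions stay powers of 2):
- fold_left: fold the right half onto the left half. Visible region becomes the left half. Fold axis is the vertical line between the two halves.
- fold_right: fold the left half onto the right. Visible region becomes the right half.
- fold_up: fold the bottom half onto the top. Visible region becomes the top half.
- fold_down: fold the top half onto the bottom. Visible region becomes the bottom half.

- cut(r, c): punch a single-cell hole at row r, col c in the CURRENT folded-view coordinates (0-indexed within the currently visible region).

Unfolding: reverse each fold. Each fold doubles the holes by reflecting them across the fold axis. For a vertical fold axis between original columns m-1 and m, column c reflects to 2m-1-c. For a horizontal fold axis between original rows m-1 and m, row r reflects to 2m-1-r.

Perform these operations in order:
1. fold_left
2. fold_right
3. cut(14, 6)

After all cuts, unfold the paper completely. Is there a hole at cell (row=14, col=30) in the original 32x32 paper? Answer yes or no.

Op 1 fold_left: fold axis v@16; visible region now rows[0,32) x cols[0,16) = 32x16
Op 2 fold_right: fold axis v@8; visible region now rows[0,32) x cols[8,16) = 32x8
Op 3 cut(14, 6): punch at orig (14,14); cuts so far [(14, 14)]; region rows[0,32) x cols[8,16) = 32x8
Unfold 1 (reflect across v@8): 2 holes -> [(14, 1), (14, 14)]
Unfold 2 (reflect across v@16): 4 holes -> [(14, 1), (14, 14), (14, 17), (14, 30)]
Holes: [(14, 1), (14, 14), (14, 17), (14, 30)]

Answer: yes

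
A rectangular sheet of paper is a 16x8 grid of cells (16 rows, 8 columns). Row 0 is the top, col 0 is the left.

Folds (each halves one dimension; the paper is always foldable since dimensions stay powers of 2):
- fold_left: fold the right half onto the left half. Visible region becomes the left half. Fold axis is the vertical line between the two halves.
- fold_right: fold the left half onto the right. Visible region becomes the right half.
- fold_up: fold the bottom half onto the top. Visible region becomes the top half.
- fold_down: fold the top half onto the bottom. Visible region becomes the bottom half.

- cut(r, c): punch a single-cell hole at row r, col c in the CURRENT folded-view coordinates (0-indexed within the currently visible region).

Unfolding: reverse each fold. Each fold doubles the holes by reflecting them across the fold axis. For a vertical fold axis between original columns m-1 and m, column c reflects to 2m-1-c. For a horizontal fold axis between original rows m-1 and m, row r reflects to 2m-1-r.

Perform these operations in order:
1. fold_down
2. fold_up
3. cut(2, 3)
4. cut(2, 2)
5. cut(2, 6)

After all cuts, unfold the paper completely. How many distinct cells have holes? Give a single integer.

Op 1 fold_down: fold axis h@8; visible region now rows[8,16) x cols[0,8) = 8x8
Op 2 fold_up: fold axis h@12; visible region now rows[8,12) x cols[0,8) = 4x8
Op 3 cut(2, 3): punch at orig (10,3); cuts so far [(10, 3)]; region rows[8,12) x cols[0,8) = 4x8
Op 4 cut(2, 2): punch at orig (10,2); cuts so far [(10, 2), (10, 3)]; region rows[8,12) x cols[0,8) = 4x8
Op 5 cut(2, 6): punch at orig (10,6); cuts so far [(10, 2), (10, 3), (10, 6)]; region rows[8,12) x cols[0,8) = 4x8
Unfold 1 (reflect across h@12): 6 holes -> [(10, 2), (10, 3), (10, 6), (13, 2), (13, 3), (13, 6)]
Unfold 2 (reflect across h@8): 12 holes -> [(2, 2), (2, 3), (2, 6), (5, 2), (5, 3), (5, 6), (10, 2), (10, 3), (10, 6), (13, 2), (13, 3), (13, 6)]

Answer: 12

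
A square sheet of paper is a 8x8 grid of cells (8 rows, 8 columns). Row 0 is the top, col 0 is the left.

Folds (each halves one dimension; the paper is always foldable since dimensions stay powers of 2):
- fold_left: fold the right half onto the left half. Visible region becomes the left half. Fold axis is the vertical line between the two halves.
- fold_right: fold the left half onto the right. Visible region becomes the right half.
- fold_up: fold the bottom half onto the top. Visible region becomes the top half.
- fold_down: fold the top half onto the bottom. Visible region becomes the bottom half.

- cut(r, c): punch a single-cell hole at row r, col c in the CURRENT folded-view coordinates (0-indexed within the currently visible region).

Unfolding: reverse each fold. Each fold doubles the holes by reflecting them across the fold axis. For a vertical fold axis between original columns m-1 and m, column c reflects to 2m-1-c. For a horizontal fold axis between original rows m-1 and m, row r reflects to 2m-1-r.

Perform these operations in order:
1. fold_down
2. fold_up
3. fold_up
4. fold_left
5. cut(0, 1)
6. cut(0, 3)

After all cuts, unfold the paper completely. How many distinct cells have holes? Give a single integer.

Answer: 32

Derivation:
Op 1 fold_down: fold axis h@4; visible region now rows[4,8) x cols[0,8) = 4x8
Op 2 fold_up: fold axis h@6; visible region now rows[4,6) x cols[0,8) = 2x8
Op 3 fold_up: fold axis h@5; visible region now rows[4,5) x cols[0,8) = 1x8
Op 4 fold_left: fold axis v@4; visible region now rows[4,5) x cols[0,4) = 1x4
Op 5 cut(0, 1): punch at orig (4,1); cuts so far [(4, 1)]; region rows[4,5) x cols[0,4) = 1x4
Op 6 cut(0, 3): punch at orig (4,3); cuts so far [(4, 1), (4, 3)]; region rows[4,5) x cols[0,4) = 1x4
Unfold 1 (reflect across v@4): 4 holes -> [(4, 1), (4, 3), (4, 4), (4, 6)]
Unfold 2 (reflect across h@5): 8 holes -> [(4, 1), (4, 3), (4, 4), (4, 6), (5, 1), (5, 3), (5, 4), (5, 6)]
Unfold 3 (reflect across h@6): 16 holes -> [(4, 1), (4, 3), (4, 4), (4, 6), (5, 1), (5, 3), (5, 4), (5, 6), (6, 1), (6, 3), (6, 4), (6, 6), (7, 1), (7, 3), (7, 4), (7, 6)]
Unfold 4 (reflect across h@4): 32 holes -> [(0, 1), (0, 3), (0, 4), (0, 6), (1, 1), (1, 3), (1, 4), (1, 6), (2, 1), (2, 3), (2, 4), (2, 6), (3, 1), (3, 3), (3, 4), (3, 6), (4, 1), (4, 3), (4, 4), (4, 6), (5, 1), (5, 3), (5, 4), (5, 6), (6, 1), (6, 3), (6, 4), (6, 6), (7, 1), (7, 3), (7, 4), (7, 6)]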